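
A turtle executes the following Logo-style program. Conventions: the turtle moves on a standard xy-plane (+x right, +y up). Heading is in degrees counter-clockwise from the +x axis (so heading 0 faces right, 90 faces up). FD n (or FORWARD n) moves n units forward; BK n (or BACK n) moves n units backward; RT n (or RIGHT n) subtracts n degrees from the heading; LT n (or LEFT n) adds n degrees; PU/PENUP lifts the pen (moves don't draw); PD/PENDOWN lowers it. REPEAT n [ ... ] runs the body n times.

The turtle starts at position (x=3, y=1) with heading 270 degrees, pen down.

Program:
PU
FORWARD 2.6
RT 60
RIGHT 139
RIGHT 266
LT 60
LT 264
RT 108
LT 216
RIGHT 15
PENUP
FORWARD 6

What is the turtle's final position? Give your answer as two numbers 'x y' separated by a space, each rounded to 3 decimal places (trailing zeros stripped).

Answer: -1.459 -5.615

Derivation:
Executing turtle program step by step:
Start: pos=(3,1), heading=270, pen down
PU: pen up
FD 2.6: (3,1) -> (3,-1.6) [heading=270, move]
RT 60: heading 270 -> 210
RT 139: heading 210 -> 71
RT 266: heading 71 -> 165
LT 60: heading 165 -> 225
LT 264: heading 225 -> 129
RT 108: heading 129 -> 21
LT 216: heading 21 -> 237
RT 15: heading 237 -> 222
PU: pen up
FD 6: (3,-1.6) -> (-1.459,-5.615) [heading=222, move]
Final: pos=(-1.459,-5.615), heading=222, 0 segment(s) drawn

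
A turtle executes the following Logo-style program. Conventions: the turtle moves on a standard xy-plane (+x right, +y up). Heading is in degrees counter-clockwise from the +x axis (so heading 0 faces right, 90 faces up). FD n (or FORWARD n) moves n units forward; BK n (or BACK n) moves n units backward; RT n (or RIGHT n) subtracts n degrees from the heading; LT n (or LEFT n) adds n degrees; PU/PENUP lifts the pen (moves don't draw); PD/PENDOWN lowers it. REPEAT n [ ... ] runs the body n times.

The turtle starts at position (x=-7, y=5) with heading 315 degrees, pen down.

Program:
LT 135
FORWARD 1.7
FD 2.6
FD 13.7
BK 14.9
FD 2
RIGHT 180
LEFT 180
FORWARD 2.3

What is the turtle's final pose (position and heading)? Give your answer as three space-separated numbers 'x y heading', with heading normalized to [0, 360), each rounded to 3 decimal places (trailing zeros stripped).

Executing turtle program step by step:
Start: pos=(-7,5), heading=315, pen down
LT 135: heading 315 -> 90
FD 1.7: (-7,5) -> (-7,6.7) [heading=90, draw]
FD 2.6: (-7,6.7) -> (-7,9.3) [heading=90, draw]
FD 13.7: (-7,9.3) -> (-7,23) [heading=90, draw]
BK 14.9: (-7,23) -> (-7,8.1) [heading=90, draw]
FD 2: (-7,8.1) -> (-7,10.1) [heading=90, draw]
RT 180: heading 90 -> 270
LT 180: heading 270 -> 90
FD 2.3: (-7,10.1) -> (-7,12.4) [heading=90, draw]
Final: pos=(-7,12.4), heading=90, 6 segment(s) drawn

Answer: -7 12.4 90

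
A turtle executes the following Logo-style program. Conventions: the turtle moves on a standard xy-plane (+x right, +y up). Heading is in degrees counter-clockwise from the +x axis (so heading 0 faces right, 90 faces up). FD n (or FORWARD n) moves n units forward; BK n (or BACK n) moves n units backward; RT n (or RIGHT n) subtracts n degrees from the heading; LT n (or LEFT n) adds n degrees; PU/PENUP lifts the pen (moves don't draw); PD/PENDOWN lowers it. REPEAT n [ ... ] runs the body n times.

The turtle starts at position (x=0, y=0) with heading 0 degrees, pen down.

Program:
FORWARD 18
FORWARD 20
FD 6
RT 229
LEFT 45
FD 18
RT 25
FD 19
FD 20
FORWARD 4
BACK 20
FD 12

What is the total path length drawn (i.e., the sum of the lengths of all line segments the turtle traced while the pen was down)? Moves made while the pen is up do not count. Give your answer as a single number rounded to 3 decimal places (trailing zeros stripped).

Answer: 137

Derivation:
Executing turtle program step by step:
Start: pos=(0,0), heading=0, pen down
FD 18: (0,0) -> (18,0) [heading=0, draw]
FD 20: (18,0) -> (38,0) [heading=0, draw]
FD 6: (38,0) -> (44,0) [heading=0, draw]
RT 229: heading 0 -> 131
LT 45: heading 131 -> 176
FD 18: (44,0) -> (26.044,1.256) [heading=176, draw]
RT 25: heading 176 -> 151
FD 19: (26.044,1.256) -> (9.426,10.467) [heading=151, draw]
FD 20: (9.426,10.467) -> (-8.066,20.163) [heading=151, draw]
FD 4: (-8.066,20.163) -> (-11.565,22.102) [heading=151, draw]
BK 20: (-11.565,22.102) -> (5.928,12.406) [heading=151, draw]
FD 12: (5.928,12.406) -> (-4.568,18.224) [heading=151, draw]
Final: pos=(-4.568,18.224), heading=151, 9 segment(s) drawn

Segment lengths:
  seg 1: (0,0) -> (18,0), length = 18
  seg 2: (18,0) -> (38,0), length = 20
  seg 3: (38,0) -> (44,0), length = 6
  seg 4: (44,0) -> (26.044,1.256), length = 18
  seg 5: (26.044,1.256) -> (9.426,10.467), length = 19
  seg 6: (9.426,10.467) -> (-8.066,20.163), length = 20
  seg 7: (-8.066,20.163) -> (-11.565,22.102), length = 4
  seg 8: (-11.565,22.102) -> (5.928,12.406), length = 20
  seg 9: (5.928,12.406) -> (-4.568,18.224), length = 12
Total = 137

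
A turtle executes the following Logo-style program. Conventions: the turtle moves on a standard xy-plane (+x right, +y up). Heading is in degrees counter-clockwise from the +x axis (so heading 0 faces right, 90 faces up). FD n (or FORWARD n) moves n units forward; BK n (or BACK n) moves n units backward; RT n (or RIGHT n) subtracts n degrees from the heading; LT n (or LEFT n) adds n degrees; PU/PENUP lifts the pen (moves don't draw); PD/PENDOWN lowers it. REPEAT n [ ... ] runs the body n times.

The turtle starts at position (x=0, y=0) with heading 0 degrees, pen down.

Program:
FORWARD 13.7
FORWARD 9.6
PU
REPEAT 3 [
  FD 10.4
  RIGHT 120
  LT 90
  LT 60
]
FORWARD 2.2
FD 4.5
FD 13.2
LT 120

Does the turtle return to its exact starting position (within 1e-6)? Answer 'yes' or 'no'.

Executing turtle program step by step:
Start: pos=(0,0), heading=0, pen down
FD 13.7: (0,0) -> (13.7,0) [heading=0, draw]
FD 9.6: (13.7,0) -> (23.3,0) [heading=0, draw]
PU: pen up
REPEAT 3 [
  -- iteration 1/3 --
  FD 10.4: (23.3,0) -> (33.7,0) [heading=0, move]
  RT 120: heading 0 -> 240
  LT 90: heading 240 -> 330
  LT 60: heading 330 -> 30
  -- iteration 2/3 --
  FD 10.4: (33.7,0) -> (42.707,5.2) [heading=30, move]
  RT 120: heading 30 -> 270
  LT 90: heading 270 -> 0
  LT 60: heading 0 -> 60
  -- iteration 3/3 --
  FD 10.4: (42.707,5.2) -> (47.907,14.207) [heading=60, move]
  RT 120: heading 60 -> 300
  LT 90: heading 300 -> 30
  LT 60: heading 30 -> 90
]
FD 2.2: (47.907,14.207) -> (47.907,16.407) [heading=90, move]
FD 4.5: (47.907,16.407) -> (47.907,20.907) [heading=90, move]
FD 13.2: (47.907,20.907) -> (47.907,34.107) [heading=90, move]
LT 120: heading 90 -> 210
Final: pos=(47.907,34.107), heading=210, 2 segment(s) drawn

Start position: (0, 0)
Final position: (47.907, 34.107)
Distance = 58.807; >= 1e-6 -> NOT closed

Answer: no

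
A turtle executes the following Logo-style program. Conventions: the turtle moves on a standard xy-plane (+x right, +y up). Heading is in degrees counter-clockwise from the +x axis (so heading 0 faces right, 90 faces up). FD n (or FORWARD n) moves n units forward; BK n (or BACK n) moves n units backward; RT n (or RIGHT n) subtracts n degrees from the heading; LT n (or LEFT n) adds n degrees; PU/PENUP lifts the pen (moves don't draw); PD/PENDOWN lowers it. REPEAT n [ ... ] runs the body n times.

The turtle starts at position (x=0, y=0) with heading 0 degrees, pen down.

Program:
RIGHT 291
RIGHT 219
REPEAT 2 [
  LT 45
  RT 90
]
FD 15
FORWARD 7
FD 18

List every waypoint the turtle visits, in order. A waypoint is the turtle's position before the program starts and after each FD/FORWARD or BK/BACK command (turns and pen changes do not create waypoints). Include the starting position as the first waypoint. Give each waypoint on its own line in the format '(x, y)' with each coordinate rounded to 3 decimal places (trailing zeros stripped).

Answer: (0, 0)
(-7.5, 12.99)
(-11, 19.053)
(-20, 34.641)

Derivation:
Executing turtle program step by step:
Start: pos=(0,0), heading=0, pen down
RT 291: heading 0 -> 69
RT 219: heading 69 -> 210
REPEAT 2 [
  -- iteration 1/2 --
  LT 45: heading 210 -> 255
  RT 90: heading 255 -> 165
  -- iteration 2/2 --
  LT 45: heading 165 -> 210
  RT 90: heading 210 -> 120
]
FD 15: (0,0) -> (-7.5,12.99) [heading=120, draw]
FD 7: (-7.5,12.99) -> (-11,19.053) [heading=120, draw]
FD 18: (-11,19.053) -> (-20,34.641) [heading=120, draw]
Final: pos=(-20,34.641), heading=120, 3 segment(s) drawn
Waypoints (4 total):
(0, 0)
(-7.5, 12.99)
(-11, 19.053)
(-20, 34.641)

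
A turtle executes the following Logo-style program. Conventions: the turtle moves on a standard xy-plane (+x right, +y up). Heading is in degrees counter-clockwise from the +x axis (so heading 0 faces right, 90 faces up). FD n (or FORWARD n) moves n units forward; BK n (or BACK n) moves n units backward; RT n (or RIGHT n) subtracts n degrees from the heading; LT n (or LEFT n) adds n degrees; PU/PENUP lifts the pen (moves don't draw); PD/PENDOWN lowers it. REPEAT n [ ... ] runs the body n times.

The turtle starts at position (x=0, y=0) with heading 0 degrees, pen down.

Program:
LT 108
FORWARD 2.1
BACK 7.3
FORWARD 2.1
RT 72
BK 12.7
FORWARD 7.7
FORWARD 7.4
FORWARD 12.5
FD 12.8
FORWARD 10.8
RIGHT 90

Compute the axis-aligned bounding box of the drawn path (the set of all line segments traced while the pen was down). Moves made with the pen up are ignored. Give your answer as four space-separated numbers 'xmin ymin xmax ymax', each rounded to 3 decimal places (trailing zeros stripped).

Answer: -9.317 -10.413 32.105 19.681

Derivation:
Executing turtle program step by step:
Start: pos=(0,0), heading=0, pen down
LT 108: heading 0 -> 108
FD 2.1: (0,0) -> (-0.649,1.997) [heading=108, draw]
BK 7.3: (-0.649,1.997) -> (1.607,-4.945) [heading=108, draw]
FD 2.1: (1.607,-4.945) -> (0.958,-2.948) [heading=108, draw]
RT 72: heading 108 -> 36
BK 12.7: (0.958,-2.948) -> (-9.317,-10.413) [heading=36, draw]
FD 7.7: (-9.317,-10.413) -> (-3.087,-5.887) [heading=36, draw]
FD 7.4: (-3.087,-5.887) -> (2.9,-1.538) [heading=36, draw]
FD 12.5: (2.9,-1.538) -> (13.012,5.81) [heading=36, draw]
FD 12.8: (13.012,5.81) -> (23.368,13.333) [heading=36, draw]
FD 10.8: (23.368,13.333) -> (32.105,19.681) [heading=36, draw]
RT 90: heading 36 -> 306
Final: pos=(32.105,19.681), heading=306, 9 segment(s) drawn

Segment endpoints: x in {-9.317, -3.087, -0.649, 0, 0.958, 1.607, 2.9, 13.012, 23.368, 32.105}, y in {-10.413, -5.887, -4.945, -2.948, -1.538, 0, 1.997, 5.81, 13.333, 19.681}
xmin=-9.317, ymin=-10.413, xmax=32.105, ymax=19.681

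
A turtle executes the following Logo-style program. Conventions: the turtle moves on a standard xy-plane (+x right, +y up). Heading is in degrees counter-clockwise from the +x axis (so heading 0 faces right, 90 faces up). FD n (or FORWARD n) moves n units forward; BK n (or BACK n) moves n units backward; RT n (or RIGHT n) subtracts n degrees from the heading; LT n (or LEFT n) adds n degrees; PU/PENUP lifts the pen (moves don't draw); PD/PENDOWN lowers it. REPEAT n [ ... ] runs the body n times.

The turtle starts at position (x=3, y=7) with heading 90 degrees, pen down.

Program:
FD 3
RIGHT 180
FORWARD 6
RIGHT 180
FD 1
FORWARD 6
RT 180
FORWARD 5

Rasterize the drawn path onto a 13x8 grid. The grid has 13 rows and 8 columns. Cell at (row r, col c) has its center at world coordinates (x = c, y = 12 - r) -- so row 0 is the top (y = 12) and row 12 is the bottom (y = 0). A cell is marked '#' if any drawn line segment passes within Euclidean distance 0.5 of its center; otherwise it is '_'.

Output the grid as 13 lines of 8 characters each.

Segment 0: (3,7) -> (3,10)
Segment 1: (3,10) -> (3,4)
Segment 2: (3,4) -> (3,5)
Segment 3: (3,5) -> (3,11)
Segment 4: (3,11) -> (3,6)

Answer: ________
___#____
___#____
___#____
___#____
___#____
___#____
___#____
___#____
________
________
________
________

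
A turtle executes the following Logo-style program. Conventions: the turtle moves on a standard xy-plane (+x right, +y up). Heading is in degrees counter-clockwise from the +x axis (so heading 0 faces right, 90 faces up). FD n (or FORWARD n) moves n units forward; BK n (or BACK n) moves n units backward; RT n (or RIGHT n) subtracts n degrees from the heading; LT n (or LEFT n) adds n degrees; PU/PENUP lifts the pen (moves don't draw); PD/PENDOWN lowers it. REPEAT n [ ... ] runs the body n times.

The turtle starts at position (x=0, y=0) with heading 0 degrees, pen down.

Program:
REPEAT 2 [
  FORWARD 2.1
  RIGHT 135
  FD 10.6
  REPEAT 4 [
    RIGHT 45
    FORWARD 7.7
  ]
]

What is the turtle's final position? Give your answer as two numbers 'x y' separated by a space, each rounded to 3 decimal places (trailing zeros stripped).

Answer: -30.2 9.679

Derivation:
Executing turtle program step by step:
Start: pos=(0,0), heading=0, pen down
REPEAT 2 [
  -- iteration 1/2 --
  FD 2.1: (0,0) -> (2.1,0) [heading=0, draw]
  RT 135: heading 0 -> 225
  FD 10.6: (2.1,0) -> (-5.395,-7.495) [heading=225, draw]
  REPEAT 4 [
    -- iteration 1/4 --
    RT 45: heading 225 -> 180
    FD 7.7: (-5.395,-7.495) -> (-13.095,-7.495) [heading=180, draw]
    -- iteration 2/4 --
    RT 45: heading 180 -> 135
    FD 7.7: (-13.095,-7.495) -> (-18.54,-2.051) [heading=135, draw]
    -- iteration 3/4 --
    RT 45: heading 135 -> 90
    FD 7.7: (-18.54,-2.051) -> (-18.54,5.649) [heading=90, draw]
    -- iteration 4/4 --
    RT 45: heading 90 -> 45
    FD 7.7: (-18.54,5.649) -> (-13.095,11.094) [heading=45, draw]
  ]
  -- iteration 2/2 --
  FD 2.1: (-13.095,11.094) -> (-11.61,12.579) [heading=45, draw]
  RT 135: heading 45 -> 270
  FD 10.6: (-11.61,12.579) -> (-11.61,1.979) [heading=270, draw]
  REPEAT 4 [
    -- iteration 1/4 --
    RT 45: heading 270 -> 225
    FD 7.7: (-11.61,1.979) -> (-17.055,-3.466) [heading=225, draw]
    -- iteration 2/4 --
    RT 45: heading 225 -> 180
    FD 7.7: (-17.055,-3.466) -> (-24.755,-3.466) [heading=180, draw]
    -- iteration 3/4 --
    RT 45: heading 180 -> 135
    FD 7.7: (-24.755,-3.466) -> (-30.2,1.979) [heading=135, draw]
    -- iteration 4/4 --
    RT 45: heading 135 -> 90
    FD 7.7: (-30.2,1.979) -> (-30.2,9.679) [heading=90, draw]
  ]
]
Final: pos=(-30.2,9.679), heading=90, 12 segment(s) drawn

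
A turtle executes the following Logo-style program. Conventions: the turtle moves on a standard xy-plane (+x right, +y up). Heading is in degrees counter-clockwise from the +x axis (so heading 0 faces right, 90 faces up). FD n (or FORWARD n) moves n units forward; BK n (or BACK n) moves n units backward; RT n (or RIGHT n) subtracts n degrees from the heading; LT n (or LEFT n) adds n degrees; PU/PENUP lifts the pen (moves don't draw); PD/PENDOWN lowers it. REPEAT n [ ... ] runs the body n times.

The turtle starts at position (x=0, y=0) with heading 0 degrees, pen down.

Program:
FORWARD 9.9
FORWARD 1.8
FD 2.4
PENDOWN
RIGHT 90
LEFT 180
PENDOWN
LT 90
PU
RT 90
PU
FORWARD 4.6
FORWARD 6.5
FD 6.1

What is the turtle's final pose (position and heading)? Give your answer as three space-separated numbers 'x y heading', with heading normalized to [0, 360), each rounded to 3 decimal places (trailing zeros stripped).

Executing turtle program step by step:
Start: pos=(0,0), heading=0, pen down
FD 9.9: (0,0) -> (9.9,0) [heading=0, draw]
FD 1.8: (9.9,0) -> (11.7,0) [heading=0, draw]
FD 2.4: (11.7,0) -> (14.1,0) [heading=0, draw]
PD: pen down
RT 90: heading 0 -> 270
LT 180: heading 270 -> 90
PD: pen down
LT 90: heading 90 -> 180
PU: pen up
RT 90: heading 180 -> 90
PU: pen up
FD 4.6: (14.1,0) -> (14.1,4.6) [heading=90, move]
FD 6.5: (14.1,4.6) -> (14.1,11.1) [heading=90, move]
FD 6.1: (14.1,11.1) -> (14.1,17.2) [heading=90, move]
Final: pos=(14.1,17.2), heading=90, 3 segment(s) drawn

Answer: 14.1 17.2 90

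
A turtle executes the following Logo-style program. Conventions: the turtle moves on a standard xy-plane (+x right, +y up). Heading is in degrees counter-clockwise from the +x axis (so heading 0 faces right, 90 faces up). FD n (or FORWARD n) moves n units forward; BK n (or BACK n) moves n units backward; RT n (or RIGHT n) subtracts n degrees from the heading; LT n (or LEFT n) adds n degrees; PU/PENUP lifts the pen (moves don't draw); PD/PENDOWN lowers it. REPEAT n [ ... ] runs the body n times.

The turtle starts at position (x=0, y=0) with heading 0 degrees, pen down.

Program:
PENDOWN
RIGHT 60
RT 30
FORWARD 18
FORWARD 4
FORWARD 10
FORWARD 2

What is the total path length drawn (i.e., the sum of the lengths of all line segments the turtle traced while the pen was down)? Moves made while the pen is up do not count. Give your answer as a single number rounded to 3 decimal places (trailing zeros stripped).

Answer: 34

Derivation:
Executing turtle program step by step:
Start: pos=(0,0), heading=0, pen down
PD: pen down
RT 60: heading 0 -> 300
RT 30: heading 300 -> 270
FD 18: (0,0) -> (0,-18) [heading=270, draw]
FD 4: (0,-18) -> (0,-22) [heading=270, draw]
FD 10: (0,-22) -> (0,-32) [heading=270, draw]
FD 2: (0,-32) -> (0,-34) [heading=270, draw]
Final: pos=(0,-34), heading=270, 4 segment(s) drawn

Segment lengths:
  seg 1: (0,0) -> (0,-18), length = 18
  seg 2: (0,-18) -> (0,-22), length = 4
  seg 3: (0,-22) -> (0,-32), length = 10
  seg 4: (0,-32) -> (0,-34), length = 2
Total = 34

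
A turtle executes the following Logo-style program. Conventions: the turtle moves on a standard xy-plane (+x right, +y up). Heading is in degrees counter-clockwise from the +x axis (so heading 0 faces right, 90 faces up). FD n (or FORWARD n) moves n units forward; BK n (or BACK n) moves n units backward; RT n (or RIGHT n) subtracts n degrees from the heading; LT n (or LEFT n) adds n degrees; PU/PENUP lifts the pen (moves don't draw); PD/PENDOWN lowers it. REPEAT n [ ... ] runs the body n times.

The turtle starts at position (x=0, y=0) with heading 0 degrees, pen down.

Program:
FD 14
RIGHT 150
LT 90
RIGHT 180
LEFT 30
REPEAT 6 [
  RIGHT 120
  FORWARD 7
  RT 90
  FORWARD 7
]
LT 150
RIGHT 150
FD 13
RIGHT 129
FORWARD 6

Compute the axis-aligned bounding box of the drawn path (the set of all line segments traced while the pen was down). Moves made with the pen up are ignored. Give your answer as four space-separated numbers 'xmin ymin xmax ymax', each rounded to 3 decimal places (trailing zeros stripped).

Executing turtle program step by step:
Start: pos=(0,0), heading=0, pen down
FD 14: (0,0) -> (14,0) [heading=0, draw]
RT 150: heading 0 -> 210
LT 90: heading 210 -> 300
RT 180: heading 300 -> 120
LT 30: heading 120 -> 150
REPEAT 6 [
  -- iteration 1/6 --
  RT 120: heading 150 -> 30
  FD 7: (14,0) -> (20.062,3.5) [heading=30, draw]
  RT 90: heading 30 -> 300
  FD 7: (20.062,3.5) -> (23.562,-2.562) [heading=300, draw]
  -- iteration 2/6 --
  RT 120: heading 300 -> 180
  FD 7: (23.562,-2.562) -> (16.562,-2.562) [heading=180, draw]
  RT 90: heading 180 -> 90
  FD 7: (16.562,-2.562) -> (16.562,4.438) [heading=90, draw]
  -- iteration 3/6 --
  RT 120: heading 90 -> 330
  FD 7: (16.562,4.438) -> (22.624,0.938) [heading=330, draw]
  RT 90: heading 330 -> 240
  FD 7: (22.624,0.938) -> (19.124,-5.124) [heading=240, draw]
  -- iteration 4/6 --
  RT 120: heading 240 -> 120
  FD 7: (19.124,-5.124) -> (15.624,0.938) [heading=120, draw]
  RT 90: heading 120 -> 30
  FD 7: (15.624,0.938) -> (21.687,4.438) [heading=30, draw]
  -- iteration 5/6 --
  RT 120: heading 30 -> 270
  FD 7: (21.687,4.438) -> (21.687,-2.562) [heading=270, draw]
  RT 90: heading 270 -> 180
  FD 7: (21.687,-2.562) -> (14.687,-2.562) [heading=180, draw]
  -- iteration 6/6 --
  RT 120: heading 180 -> 60
  FD 7: (14.687,-2.562) -> (18.187,3.5) [heading=60, draw]
  RT 90: heading 60 -> 330
  FD 7: (18.187,3.5) -> (24.249,0) [heading=330, draw]
]
LT 150: heading 330 -> 120
RT 150: heading 120 -> 330
FD 13: (24.249,0) -> (35.507,-6.5) [heading=330, draw]
RT 129: heading 330 -> 201
FD 6: (35.507,-6.5) -> (29.906,-8.65) [heading=201, draw]
Final: pos=(29.906,-8.65), heading=201, 15 segment(s) drawn

Segment endpoints: x in {0, 14, 14.687, 15.624, 16.562, 16.562, 18.187, 19.124, 20.062, 21.687, 21.687, 22.624, 23.562, 24.249, 29.906, 35.507}, y in {-8.65, -6.5, -5.124, -2.562, -2.562, -2.562, -2.562, 0, 0, 0.938, 0.938, 3.5, 3.5, 4.438, 4.438}
xmin=0, ymin=-8.65, xmax=35.507, ymax=4.438

Answer: 0 -8.65 35.507 4.438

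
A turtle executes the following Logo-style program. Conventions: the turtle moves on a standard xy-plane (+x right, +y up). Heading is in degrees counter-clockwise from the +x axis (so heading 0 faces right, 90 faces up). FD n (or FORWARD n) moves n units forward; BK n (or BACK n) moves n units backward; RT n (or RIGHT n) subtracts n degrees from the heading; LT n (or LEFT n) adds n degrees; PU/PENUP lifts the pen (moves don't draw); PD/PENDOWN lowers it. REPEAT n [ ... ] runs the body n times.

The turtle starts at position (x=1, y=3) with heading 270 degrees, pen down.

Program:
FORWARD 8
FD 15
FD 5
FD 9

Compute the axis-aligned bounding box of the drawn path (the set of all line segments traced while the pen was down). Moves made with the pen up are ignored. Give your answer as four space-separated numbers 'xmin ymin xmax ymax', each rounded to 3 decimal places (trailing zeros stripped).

Answer: 1 -34 1 3

Derivation:
Executing turtle program step by step:
Start: pos=(1,3), heading=270, pen down
FD 8: (1,3) -> (1,-5) [heading=270, draw]
FD 15: (1,-5) -> (1,-20) [heading=270, draw]
FD 5: (1,-20) -> (1,-25) [heading=270, draw]
FD 9: (1,-25) -> (1,-34) [heading=270, draw]
Final: pos=(1,-34), heading=270, 4 segment(s) drawn

Segment endpoints: x in {1, 1, 1, 1, 1}, y in {-34, -25, -20, -5, 3}
xmin=1, ymin=-34, xmax=1, ymax=3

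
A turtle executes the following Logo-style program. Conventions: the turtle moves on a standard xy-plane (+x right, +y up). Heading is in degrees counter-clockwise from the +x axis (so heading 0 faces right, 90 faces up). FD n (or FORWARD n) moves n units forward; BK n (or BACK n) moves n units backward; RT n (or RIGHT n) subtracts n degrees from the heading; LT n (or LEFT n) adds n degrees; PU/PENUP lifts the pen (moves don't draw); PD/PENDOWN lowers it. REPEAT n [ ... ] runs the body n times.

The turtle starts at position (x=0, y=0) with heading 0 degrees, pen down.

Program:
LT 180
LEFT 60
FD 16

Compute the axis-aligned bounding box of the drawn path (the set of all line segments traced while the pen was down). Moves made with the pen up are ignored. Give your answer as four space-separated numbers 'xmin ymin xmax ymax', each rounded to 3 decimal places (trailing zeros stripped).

Executing turtle program step by step:
Start: pos=(0,0), heading=0, pen down
LT 180: heading 0 -> 180
LT 60: heading 180 -> 240
FD 16: (0,0) -> (-8,-13.856) [heading=240, draw]
Final: pos=(-8,-13.856), heading=240, 1 segment(s) drawn

Segment endpoints: x in {-8, 0}, y in {-13.856, 0}
xmin=-8, ymin=-13.856, xmax=0, ymax=0

Answer: -8 -13.856 0 0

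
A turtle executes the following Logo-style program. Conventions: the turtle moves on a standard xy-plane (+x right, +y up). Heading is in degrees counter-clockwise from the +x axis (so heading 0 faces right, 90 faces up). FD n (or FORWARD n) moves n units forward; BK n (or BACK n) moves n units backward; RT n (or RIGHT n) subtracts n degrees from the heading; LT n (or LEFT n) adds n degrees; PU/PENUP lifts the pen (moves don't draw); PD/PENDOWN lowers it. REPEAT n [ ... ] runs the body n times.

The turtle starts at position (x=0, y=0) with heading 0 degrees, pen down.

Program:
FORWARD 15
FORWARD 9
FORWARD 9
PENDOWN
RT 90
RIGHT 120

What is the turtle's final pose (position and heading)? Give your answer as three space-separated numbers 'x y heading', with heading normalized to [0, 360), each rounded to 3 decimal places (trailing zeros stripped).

Executing turtle program step by step:
Start: pos=(0,0), heading=0, pen down
FD 15: (0,0) -> (15,0) [heading=0, draw]
FD 9: (15,0) -> (24,0) [heading=0, draw]
FD 9: (24,0) -> (33,0) [heading=0, draw]
PD: pen down
RT 90: heading 0 -> 270
RT 120: heading 270 -> 150
Final: pos=(33,0), heading=150, 3 segment(s) drawn

Answer: 33 0 150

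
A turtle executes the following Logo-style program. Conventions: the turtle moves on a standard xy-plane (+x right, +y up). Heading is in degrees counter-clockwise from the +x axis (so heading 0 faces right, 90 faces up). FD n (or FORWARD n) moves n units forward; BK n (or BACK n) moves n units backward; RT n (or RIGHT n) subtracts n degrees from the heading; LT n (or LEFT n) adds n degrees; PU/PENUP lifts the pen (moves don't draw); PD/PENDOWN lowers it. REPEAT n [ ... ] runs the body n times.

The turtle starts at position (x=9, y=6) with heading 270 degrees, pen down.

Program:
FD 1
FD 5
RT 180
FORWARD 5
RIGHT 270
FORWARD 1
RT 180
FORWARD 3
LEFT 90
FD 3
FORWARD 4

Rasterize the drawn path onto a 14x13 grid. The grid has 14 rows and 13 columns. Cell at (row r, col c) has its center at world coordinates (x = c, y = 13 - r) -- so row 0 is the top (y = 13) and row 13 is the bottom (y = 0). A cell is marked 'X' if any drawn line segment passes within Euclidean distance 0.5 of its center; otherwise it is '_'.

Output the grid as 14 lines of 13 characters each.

Segment 0: (9,6) -> (9,5)
Segment 1: (9,5) -> (9,0)
Segment 2: (9,0) -> (9,5)
Segment 3: (9,5) -> (8,5)
Segment 4: (8,5) -> (11,5)
Segment 5: (11,5) -> (11,8)
Segment 6: (11,8) -> (11,12)

Answer: _____________
___________X_
___________X_
___________X_
___________X_
___________X_
___________X_
_________X_X_
________XXXX_
_________X___
_________X___
_________X___
_________X___
_________X___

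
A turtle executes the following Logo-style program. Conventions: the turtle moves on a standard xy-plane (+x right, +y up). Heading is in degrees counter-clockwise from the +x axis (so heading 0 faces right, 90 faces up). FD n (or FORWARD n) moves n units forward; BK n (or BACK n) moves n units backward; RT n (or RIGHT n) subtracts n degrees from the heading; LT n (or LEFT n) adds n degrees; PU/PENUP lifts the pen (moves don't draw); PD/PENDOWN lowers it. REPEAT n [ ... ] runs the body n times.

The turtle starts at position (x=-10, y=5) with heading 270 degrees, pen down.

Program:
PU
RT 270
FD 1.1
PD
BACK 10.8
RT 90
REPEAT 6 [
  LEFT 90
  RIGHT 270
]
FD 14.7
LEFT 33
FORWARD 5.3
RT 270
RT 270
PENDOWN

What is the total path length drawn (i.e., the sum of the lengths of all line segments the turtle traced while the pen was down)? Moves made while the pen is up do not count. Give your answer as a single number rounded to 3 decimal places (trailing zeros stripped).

Executing turtle program step by step:
Start: pos=(-10,5), heading=270, pen down
PU: pen up
RT 270: heading 270 -> 0
FD 1.1: (-10,5) -> (-8.9,5) [heading=0, move]
PD: pen down
BK 10.8: (-8.9,5) -> (-19.7,5) [heading=0, draw]
RT 90: heading 0 -> 270
REPEAT 6 [
  -- iteration 1/6 --
  LT 90: heading 270 -> 0
  RT 270: heading 0 -> 90
  -- iteration 2/6 --
  LT 90: heading 90 -> 180
  RT 270: heading 180 -> 270
  -- iteration 3/6 --
  LT 90: heading 270 -> 0
  RT 270: heading 0 -> 90
  -- iteration 4/6 --
  LT 90: heading 90 -> 180
  RT 270: heading 180 -> 270
  -- iteration 5/6 --
  LT 90: heading 270 -> 0
  RT 270: heading 0 -> 90
  -- iteration 6/6 --
  LT 90: heading 90 -> 180
  RT 270: heading 180 -> 270
]
FD 14.7: (-19.7,5) -> (-19.7,-9.7) [heading=270, draw]
LT 33: heading 270 -> 303
FD 5.3: (-19.7,-9.7) -> (-16.813,-14.145) [heading=303, draw]
RT 270: heading 303 -> 33
RT 270: heading 33 -> 123
PD: pen down
Final: pos=(-16.813,-14.145), heading=123, 3 segment(s) drawn

Segment lengths:
  seg 1: (-8.9,5) -> (-19.7,5), length = 10.8
  seg 2: (-19.7,5) -> (-19.7,-9.7), length = 14.7
  seg 3: (-19.7,-9.7) -> (-16.813,-14.145), length = 5.3
Total = 30.8

Answer: 30.8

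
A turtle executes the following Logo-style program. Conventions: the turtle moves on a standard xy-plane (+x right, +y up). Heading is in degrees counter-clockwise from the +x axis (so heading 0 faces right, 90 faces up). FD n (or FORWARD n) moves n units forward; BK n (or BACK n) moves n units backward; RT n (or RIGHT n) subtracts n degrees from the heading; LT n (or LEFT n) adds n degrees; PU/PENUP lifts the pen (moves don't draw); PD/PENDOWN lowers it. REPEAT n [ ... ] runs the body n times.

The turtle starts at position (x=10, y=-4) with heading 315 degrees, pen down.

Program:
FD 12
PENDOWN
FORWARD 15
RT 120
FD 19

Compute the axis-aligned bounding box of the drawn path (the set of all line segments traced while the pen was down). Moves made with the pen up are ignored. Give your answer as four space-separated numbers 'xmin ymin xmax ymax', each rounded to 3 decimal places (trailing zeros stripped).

Answer: 10 -28.009 29.092 -4

Derivation:
Executing turtle program step by step:
Start: pos=(10,-4), heading=315, pen down
FD 12: (10,-4) -> (18.485,-12.485) [heading=315, draw]
PD: pen down
FD 15: (18.485,-12.485) -> (29.092,-23.092) [heading=315, draw]
RT 120: heading 315 -> 195
FD 19: (29.092,-23.092) -> (10.739,-28.009) [heading=195, draw]
Final: pos=(10.739,-28.009), heading=195, 3 segment(s) drawn

Segment endpoints: x in {10, 10.739, 18.485, 29.092}, y in {-28.009, -23.092, -12.485, -4}
xmin=10, ymin=-28.009, xmax=29.092, ymax=-4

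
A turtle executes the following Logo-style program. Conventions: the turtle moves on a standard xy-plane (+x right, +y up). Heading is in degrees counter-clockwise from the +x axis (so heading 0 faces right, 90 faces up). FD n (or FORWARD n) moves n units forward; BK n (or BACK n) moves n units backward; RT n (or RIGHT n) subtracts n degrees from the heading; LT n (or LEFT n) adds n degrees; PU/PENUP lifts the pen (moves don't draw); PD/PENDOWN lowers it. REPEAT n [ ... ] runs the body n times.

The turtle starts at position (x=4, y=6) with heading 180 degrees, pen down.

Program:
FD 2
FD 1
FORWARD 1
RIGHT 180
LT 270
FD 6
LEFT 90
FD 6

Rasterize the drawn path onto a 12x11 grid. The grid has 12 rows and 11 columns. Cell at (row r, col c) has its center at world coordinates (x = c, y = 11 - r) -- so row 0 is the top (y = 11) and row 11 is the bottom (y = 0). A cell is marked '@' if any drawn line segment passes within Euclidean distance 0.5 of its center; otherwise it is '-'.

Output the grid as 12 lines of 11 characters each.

Answer: -----------
-----------
-----------
-----------
-----------
@@@@@------
@----------
@----------
@----------
@----------
@----------
@@@@@@@----

Derivation:
Segment 0: (4,6) -> (2,6)
Segment 1: (2,6) -> (1,6)
Segment 2: (1,6) -> (0,6)
Segment 3: (0,6) -> (-0,0)
Segment 4: (-0,0) -> (6,-0)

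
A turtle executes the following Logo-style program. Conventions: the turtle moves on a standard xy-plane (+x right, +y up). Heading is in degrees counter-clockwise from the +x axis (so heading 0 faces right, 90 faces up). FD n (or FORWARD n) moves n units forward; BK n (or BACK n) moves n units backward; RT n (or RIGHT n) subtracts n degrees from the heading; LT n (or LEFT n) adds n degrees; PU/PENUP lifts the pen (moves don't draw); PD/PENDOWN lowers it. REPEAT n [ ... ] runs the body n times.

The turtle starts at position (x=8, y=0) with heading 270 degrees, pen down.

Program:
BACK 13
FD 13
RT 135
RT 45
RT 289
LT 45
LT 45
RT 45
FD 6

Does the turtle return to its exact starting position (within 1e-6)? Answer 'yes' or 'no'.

Answer: no

Derivation:
Executing turtle program step by step:
Start: pos=(8,0), heading=270, pen down
BK 13: (8,0) -> (8,13) [heading=270, draw]
FD 13: (8,13) -> (8,0) [heading=270, draw]
RT 135: heading 270 -> 135
RT 45: heading 135 -> 90
RT 289: heading 90 -> 161
LT 45: heading 161 -> 206
LT 45: heading 206 -> 251
RT 45: heading 251 -> 206
FD 6: (8,0) -> (2.607,-2.63) [heading=206, draw]
Final: pos=(2.607,-2.63), heading=206, 3 segment(s) drawn

Start position: (8, 0)
Final position: (2.607, -2.63)
Distance = 6; >= 1e-6 -> NOT closed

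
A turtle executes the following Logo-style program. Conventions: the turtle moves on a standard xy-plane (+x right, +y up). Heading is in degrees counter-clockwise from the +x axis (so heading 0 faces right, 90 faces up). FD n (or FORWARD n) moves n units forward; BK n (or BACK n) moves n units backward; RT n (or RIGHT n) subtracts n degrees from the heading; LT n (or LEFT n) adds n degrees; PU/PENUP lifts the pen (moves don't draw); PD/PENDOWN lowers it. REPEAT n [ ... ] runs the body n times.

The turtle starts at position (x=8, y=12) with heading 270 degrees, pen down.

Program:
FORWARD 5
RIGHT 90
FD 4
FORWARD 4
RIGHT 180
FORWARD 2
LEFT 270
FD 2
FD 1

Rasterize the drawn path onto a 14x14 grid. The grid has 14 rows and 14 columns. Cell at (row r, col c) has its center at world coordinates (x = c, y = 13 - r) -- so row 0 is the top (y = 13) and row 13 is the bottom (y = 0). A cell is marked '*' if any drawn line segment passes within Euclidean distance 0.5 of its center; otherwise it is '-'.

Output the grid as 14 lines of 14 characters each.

Answer: --------------
--------*-----
--------*-----
--------*-----
--------*-----
--------*-----
*********-----
--*-----------
--*-----------
--*-----------
--------------
--------------
--------------
--------------

Derivation:
Segment 0: (8,12) -> (8,7)
Segment 1: (8,7) -> (4,7)
Segment 2: (4,7) -> (-0,7)
Segment 3: (-0,7) -> (2,7)
Segment 4: (2,7) -> (2,5)
Segment 5: (2,5) -> (2,4)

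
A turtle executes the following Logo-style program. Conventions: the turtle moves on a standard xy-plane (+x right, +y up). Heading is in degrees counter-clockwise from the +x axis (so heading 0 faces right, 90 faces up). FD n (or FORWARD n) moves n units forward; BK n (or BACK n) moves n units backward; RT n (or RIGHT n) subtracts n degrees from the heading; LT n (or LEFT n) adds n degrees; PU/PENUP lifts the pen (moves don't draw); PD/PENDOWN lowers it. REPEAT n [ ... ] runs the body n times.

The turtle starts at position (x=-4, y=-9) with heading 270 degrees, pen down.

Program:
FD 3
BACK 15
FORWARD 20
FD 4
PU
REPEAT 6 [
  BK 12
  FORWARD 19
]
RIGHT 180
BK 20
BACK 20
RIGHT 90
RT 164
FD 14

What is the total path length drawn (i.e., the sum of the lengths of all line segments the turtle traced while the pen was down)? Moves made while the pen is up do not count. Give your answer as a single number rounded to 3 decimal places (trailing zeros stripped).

Answer: 42

Derivation:
Executing turtle program step by step:
Start: pos=(-4,-9), heading=270, pen down
FD 3: (-4,-9) -> (-4,-12) [heading=270, draw]
BK 15: (-4,-12) -> (-4,3) [heading=270, draw]
FD 20: (-4,3) -> (-4,-17) [heading=270, draw]
FD 4: (-4,-17) -> (-4,-21) [heading=270, draw]
PU: pen up
REPEAT 6 [
  -- iteration 1/6 --
  BK 12: (-4,-21) -> (-4,-9) [heading=270, move]
  FD 19: (-4,-9) -> (-4,-28) [heading=270, move]
  -- iteration 2/6 --
  BK 12: (-4,-28) -> (-4,-16) [heading=270, move]
  FD 19: (-4,-16) -> (-4,-35) [heading=270, move]
  -- iteration 3/6 --
  BK 12: (-4,-35) -> (-4,-23) [heading=270, move]
  FD 19: (-4,-23) -> (-4,-42) [heading=270, move]
  -- iteration 4/6 --
  BK 12: (-4,-42) -> (-4,-30) [heading=270, move]
  FD 19: (-4,-30) -> (-4,-49) [heading=270, move]
  -- iteration 5/6 --
  BK 12: (-4,-49) -> (-4,-37) [heading=270, move]
  FD 19: (-4,-37) -> (-4,-56) [heading=270, move]
  -- iteration 6/6 --
  BK 12: (-4,-56) -> (-4,-44) [heading=270, move]
  FD 19: (-4,-44) -> (-4,-63) [heading=270, move]
]
RT 180: heading 270 -> 90
BK 20: (-4,-63) -> (-4,-83) [heading=90, move]
BK 20: (-4,-83) -> (-4,-103) [heading=90, move]
RT 90: heading 90 -> 0
RT 164: heading 0 -> 196
FD 14: (-4,-103) -> (-17.458,-106.859) [heading=196, move]
Final: pos=(-17.458,-106.859), heading=196, 4 segment(s) drawn

Segment lengths:
  seg 1: (-4,-9) -> (-4,-12), length = 3
  seg 2: (-4,-12) -> (-4,3), length = 15
  seg 3: (-4,3) -> (-4,-17), length = 20
  seg 4: (-4,-17) -> (-4,-21), length = 4
Total = 42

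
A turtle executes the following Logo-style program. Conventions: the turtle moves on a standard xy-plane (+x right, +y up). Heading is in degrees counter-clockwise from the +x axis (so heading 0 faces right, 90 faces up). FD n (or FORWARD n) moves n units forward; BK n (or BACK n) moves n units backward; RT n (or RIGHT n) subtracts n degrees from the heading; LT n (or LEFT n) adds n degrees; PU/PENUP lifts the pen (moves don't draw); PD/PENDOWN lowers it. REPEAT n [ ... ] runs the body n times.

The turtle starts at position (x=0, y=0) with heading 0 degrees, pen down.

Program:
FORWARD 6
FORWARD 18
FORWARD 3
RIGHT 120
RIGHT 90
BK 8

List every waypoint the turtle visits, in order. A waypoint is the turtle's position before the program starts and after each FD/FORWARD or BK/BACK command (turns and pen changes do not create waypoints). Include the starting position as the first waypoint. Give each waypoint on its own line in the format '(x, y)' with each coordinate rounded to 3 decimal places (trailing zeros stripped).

Answer: (0, 0)
(6, 0)
(24, 0)
(27, 0)
(33.928, -4)

Derivation:
Executing turtle program step by step:
Start: pos=(0,0), heading=0, pen down
FD 6: (0,0) -> (6,0) [heading=0, draw]
FD 18: (6,0) -> (24,0) [heading=0, draw]
FD 3: (24,0) -> (27,0) [heading=0, draw]
RT 120: heading 0 -> 240
RT 90: heading 240 -> 150
BK 8: (27,0) -> (33.928,-4) [heading=150, draw]
Final: pos=(33.928,-4), heading=150, 4 segment(s) drawn
Waypoints (5 total):
(0, 0)
(6, 0)
(24, 0)
(27, 0)
(33.928, -4)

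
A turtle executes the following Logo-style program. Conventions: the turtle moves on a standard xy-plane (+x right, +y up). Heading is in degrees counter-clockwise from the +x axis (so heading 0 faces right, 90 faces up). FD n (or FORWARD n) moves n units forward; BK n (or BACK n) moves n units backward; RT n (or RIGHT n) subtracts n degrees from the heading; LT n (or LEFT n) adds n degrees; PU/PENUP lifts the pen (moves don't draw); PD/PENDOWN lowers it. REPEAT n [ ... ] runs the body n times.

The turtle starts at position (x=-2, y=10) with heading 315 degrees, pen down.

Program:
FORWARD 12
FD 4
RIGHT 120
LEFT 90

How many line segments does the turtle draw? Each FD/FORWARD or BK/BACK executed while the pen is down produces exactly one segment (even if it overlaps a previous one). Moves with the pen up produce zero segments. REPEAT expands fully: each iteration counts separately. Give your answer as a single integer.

Answer: 2

Derivation:
Executing turtle program step by step:
Start: pos=(-2,10), heading=315, pen down
FD 12: (-2,10) -> (6.485,1.515) [heading=315, draw]
FD 4: (6.485,1.515) -> (9.314,-1.314) [heading=315, draw]
RT 120: heading 315 -> 195
LT 90: heading 195 -> 285
Final: pos=(9.314,-1.314), heading=285, 2 segment(s) drawn
Segments drawn: 2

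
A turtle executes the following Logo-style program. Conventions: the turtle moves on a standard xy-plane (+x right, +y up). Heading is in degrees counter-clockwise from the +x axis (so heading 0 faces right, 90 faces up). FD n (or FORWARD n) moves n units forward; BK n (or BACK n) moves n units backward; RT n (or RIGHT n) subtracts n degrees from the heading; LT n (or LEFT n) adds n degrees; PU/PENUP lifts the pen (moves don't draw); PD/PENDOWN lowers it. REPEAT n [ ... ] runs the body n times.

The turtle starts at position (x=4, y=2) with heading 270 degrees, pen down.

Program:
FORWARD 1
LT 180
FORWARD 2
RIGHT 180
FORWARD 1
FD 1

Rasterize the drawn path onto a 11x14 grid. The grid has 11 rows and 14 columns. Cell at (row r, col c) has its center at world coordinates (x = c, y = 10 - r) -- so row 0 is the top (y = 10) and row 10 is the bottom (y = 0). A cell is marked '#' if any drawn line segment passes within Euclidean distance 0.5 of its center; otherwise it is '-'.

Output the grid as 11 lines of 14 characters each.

Answer: --------------
--------------
--------------
--------------
--------------
--------------
--------------
----#---------
----#---------
----#---------
--------------

Derivation:
Segment 0: (4,2) -> (4,1)
Segment 1: (4,1) -> (4,3)
Segment 2: (4,3) -> (4,2)
Segment 3: (4,2) -> (4,1)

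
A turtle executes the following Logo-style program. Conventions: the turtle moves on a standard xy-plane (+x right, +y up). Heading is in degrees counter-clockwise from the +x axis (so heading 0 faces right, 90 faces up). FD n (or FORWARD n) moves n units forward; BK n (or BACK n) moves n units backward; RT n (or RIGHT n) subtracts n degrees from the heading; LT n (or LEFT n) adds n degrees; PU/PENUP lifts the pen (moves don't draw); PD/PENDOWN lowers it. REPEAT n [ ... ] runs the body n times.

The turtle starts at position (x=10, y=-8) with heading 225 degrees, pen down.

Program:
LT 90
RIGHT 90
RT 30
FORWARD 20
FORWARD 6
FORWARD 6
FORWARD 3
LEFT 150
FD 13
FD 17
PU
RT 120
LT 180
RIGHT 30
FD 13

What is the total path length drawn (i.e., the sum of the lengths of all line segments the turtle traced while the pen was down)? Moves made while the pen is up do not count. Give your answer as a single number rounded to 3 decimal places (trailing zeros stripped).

Answer: 65

Derivation:
Executing turtle program step by step:
Start: pos=(10,-8), heading=225, pen down
LT 90: heading 225 -> 315
RT 90: heading 315 -> 225
RT 30: heading 225 -> 195
FD 20: (10,-8) -> (-9.319,-13.176) [heading=195, draw]
FD 6: (-9.319,-13.176) -> (-15.114,-14.729) [heading=195, draw]
FD 6: (-15.114,-14.729) -> (-20.91,-16.282) [heading=195, draw]
FD 3: (-20.91,-16.282) -> (-23.807,-17.059) [heading=195, draw]
LT 150: heading 195 -> 345
FD 13: (-23.807,-17.059) -> (-11.25,-20.423) [heading=345, draw]
FD 17: (-11.25,-20.423) -> (5.17,-24.823) [heading=345, draw]
PU: pen up
RT 120: heading 345 -> 225
LT 180: heading 225 -> 45
RT 30: heading 45 -> 15
FD 13: (5.17,-24.823) -> (17.727,-21.459) [heading=15, move]
Final: pos=(17.727,-21.459), heading=15, 6 segment(s) drawn

Segment lengths:
  seg 1: (10,-8) -> (-9.319,-13.176), length = 20
  seg 2: (-9.319,-13.176) -> (-15.114,-14.729), length = 6
  seg 3: (-15.114,-14.729) -> (-20.91,-16.282), length = 6
  seg 4: (-20.91,-16.282) -> (-23.807,-17.059), length = 3
  seg 5: (-23.807,-17.059) -> (-11.25,-20.423), length = 13
  seg 6: (-11.25,-20.423) -> (5.17,-24.823), length = 17
Total = 65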